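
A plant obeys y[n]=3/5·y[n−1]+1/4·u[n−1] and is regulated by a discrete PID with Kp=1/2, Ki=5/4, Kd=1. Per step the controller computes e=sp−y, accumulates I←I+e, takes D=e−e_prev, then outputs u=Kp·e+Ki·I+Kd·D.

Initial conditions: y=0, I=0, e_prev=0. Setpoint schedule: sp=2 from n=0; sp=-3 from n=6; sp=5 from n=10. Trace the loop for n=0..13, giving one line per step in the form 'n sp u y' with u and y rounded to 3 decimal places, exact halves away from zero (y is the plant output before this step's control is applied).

0 2 5.500 0.000
1 2 2.219 1.375
2 2 4.362 1.380
3 2 3.661 1.918
4 2 3.895 2.066
5 2 3.555 2.213
6 -3 -10.324 2.217
7 -3 -2.305 -1.251
8 -3 -7.750 -1.327
9 -3 -6.049 -2.734
10 5 15.363 -3.152
11 5 3.105 1.949
12 5 12.030 1.946
13 5 9.714 4.175

(exact arithmetic carried between steps; '≈' marks a value shown rounded to 6 d.p. or computed from one; I and e_prev carry over from the previous line; the table rounds u and y to 3 d.p., halves away from zero)
n=0: y=0, sp=2, e=sp−y=2; I=2, D=e−e_prev=2; u=1/2·2+5/4·2+1·2=5.5; next y=3/5·0+1/4·5.5=1.375
n=1: y=1.375, sp=2, e=sp−y=0.625; I=2.625, D=e−e_prev=-1.375; u=1/2·0.625+5/4·2.625+1·(-1.375)=2.21875; next y=3/5·1.375+1/4·2.21875≈1.379688
n=2: y≈1.379688, sp=2, e=sp−y≈0.620313; I≈3.245313, D=e−e_prev≈-0.004688; u=1/2·0.620313+5/4·3.245313+1·(-0.004688)≈4.362109; next y=3/5·1.379688+1/4·4.362109≈1.918340
n=3: y≈1.918340, sp=2, e=sp−y≈0.081660; I≈3.326973, D=e−e_prev≈-0.538652; u=1/2·0.081660+5/4·3.326973+1·(-0.538652)≈3.660894; next y=3/5·1.918340+1/4·3.660894≈2.066227
n=4: y≈2.066227, sp=2, e=sp−y≈-0.066227; I≈3.260745, D=e−e_prev≈-0.147887; u=1/2·(-0.066227)+5/4·3.260745+1·(-0.147887)≈3.894931; next y=3/5·2.066227+1/4·3.894931≈2.213469
n=5: y≈2.213469, sp=2, e=sp−y≈-0.213469; I≈3.047276, D=e−e_prev≈-0.147242; u=1/2·(-0.213469)+5/4·3.047276+1·(-0.147242)≈3.555119; next y=3/5·2.213469+1/4·3.555119≈2.216861
n=6: y≈2.216861, sp=-3, e=sp−y≈-5.216861; I≈-2.169585, D=e−e_prev≈-5.003392; u=1/2·(-5.216861)+5/4·(-2.169585)+1·(-5.003392)≈-10.323804; next y=3/5·2.216861+1/4·(-10.323804)≈-1.250834
n=7: y≈-1.250834, sp=-3, e=sp−y≈-1.749166; I≈-3.918751, D=e−e_prev≈3.467695; u=1/2·(-1.749166)+5/4·(-3.918751)+1·3.467695≈-2.305326; next y=3/5·(-1.250834)+1/4·(-2.305326)≈-1.326832
n=8: y≈-1.326832, sp=-3, e=sp−y≈-1.673168; I≈-5.591919, D=e−e_prev≈0.075998; u=1/2·(-1.673168)+5/4·(-5.591919)+1·0.075998≈-7.750485; next y=3/5·(-1.326832)+1/4·(-7.750485)≈-2.733720
n=9: y≈-2.733720, sp=-3, e=sp−y≈-0.266280; I≈-5.858198, D=e−e_prev≈1.406888; u=1/2·(-0.266280)+5/4·(-5.858198)+1·1.406888≈-6.048999; next y=3/5·(-2.733720)+1/4·(-6.048999)≈-3.152482
n=10: y≈-3.152482, sp=5, e=sp−y≈8.152482; I≈2.294284, D=e−e_prev≈8.418762; u=1/2·8.152482+5/4·2.294284+1·8.418762≈15.362857; next y=3/5·(-3.152482)+1/4·15.362857≈1.949225
n=11: y≈1.949225, sp=5, e=sp−y≈3.050775; I≈5.345059, D=e−e_prev≈-5.101707; u=1/2·3.050775+5/4·5.345059+1·(-5.101707)≈3.105004; next y=3/5·1.949225+1/4·3.105004≈1.945786
n=12: y≈1.945786, sp=5, e=sp−y≈3.054214; I≈8.399273, D=e−e_prev≈0.003439; u=1/2·3.054214+5/4·8.399273+1·0.003439≈12.029637; next y=3/5·1.945786+1/4·12.029637≈4.174881
n=13: y≈4.174881, sp=5, e=sp−y≈0.825119; I≈9.224392, D=e−e_prev≈-2.229095; u=1/2·0.825119+5/4·9.224392+1·(-2.229095)≈9.713955; next y=3/5·4.174881+1/4·9.713955≈4.933417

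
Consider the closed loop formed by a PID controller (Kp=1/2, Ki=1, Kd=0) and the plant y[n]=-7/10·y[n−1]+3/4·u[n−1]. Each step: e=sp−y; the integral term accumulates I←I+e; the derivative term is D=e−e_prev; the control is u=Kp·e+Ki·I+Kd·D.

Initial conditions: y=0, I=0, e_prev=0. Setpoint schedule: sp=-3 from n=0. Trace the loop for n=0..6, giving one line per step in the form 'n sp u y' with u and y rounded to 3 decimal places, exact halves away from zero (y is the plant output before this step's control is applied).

0 -3 -4.500 0.000
1 -3 -2.438 -3.375
2 -3 -7.927 0.534
3 -3 -1.181 -6.319
4 -3 -12.647 3.538
5 -3 4.064 -11.961
6 -3 -22.048 11.421

(exact arithmetic carried between steps; '≈' marks a value shown rounded to 6 d.p. or computed from one; I and e_prev carry over from the previous line; the table rounds u and y to 3 d.p., halves away from zero)
n=0: y=0, sp=-3, e=sp−y=-3; I=-3, D=e−e_prev=-3; u=1/2·(-3)+1·(-3)+0·(-3)=-4.5; next y=-7/10·0+3/4·(-4.5)=-3.375
n=1: y=-3.375, sp=-3, e=sp−y=0.375; I=-2.625, D=e−e_prev=3.375; u=1/2·0.375+1·(-2.625)+0·3.375=-2.4375; next y=-7/10·(-3.375)+3/4·(-2.4375)=0.534375
n=2: y=0.534375, sp=-3, e=sp−y=-3.534375; I=-6.159375, D=e−e_prev=-3.909375; u=1/2·(-3.534375)+1·(-6.159375)+0·(-3.909375)≈-7.926563; next y=-7/10·0.534375+3/4·(-7.926563)≈-6.318984
n=3: y≈-6.318984, sp=-3, e=sp−y≈3.318984; I≈-2.840391, D=e−e_prev≈6.853359; u=1/2·3.318984+1·(-2.840391)+0·6.853359≈-1.180898; next y=-7/10·(-6.318984)+3/4·(-1.180898)≈3.537615
n=4: y≈3.537615, sp=-3, e=sp−y≈-6.537615; I≈-9.378006, D=e−e_prev≈-9.856600; u=1/2·(-6.537615)+1·(-9.378006)+0·(-9.856600)≈-12.646813; next y=-7/10·3.537615+3/4·(-12.646813)≈-11.961441
n=5: y≈-11.961441, sp=-3, e=sp−y≈8.961441; I≈-0.416565, D=e−e_prev≈15.499056; u=1/2·8.961441+1·(-0.416565)+0·15.499056≈4.064155; next y=-7/10·(-11.961441)+3/4·4.064155≈11.421125
n=6: y≈11.421125, sp=-3, e=sp−y≈-14.421125; I≈-14.837690, D=e−e_prev≈-23.382566; u=1/2·(-14.421125)+1·(-14.837690)+0·(-23.382566)≈-22.048253; next y=-7/10·11.421125+3/4·(-22.048253)≈-24.530977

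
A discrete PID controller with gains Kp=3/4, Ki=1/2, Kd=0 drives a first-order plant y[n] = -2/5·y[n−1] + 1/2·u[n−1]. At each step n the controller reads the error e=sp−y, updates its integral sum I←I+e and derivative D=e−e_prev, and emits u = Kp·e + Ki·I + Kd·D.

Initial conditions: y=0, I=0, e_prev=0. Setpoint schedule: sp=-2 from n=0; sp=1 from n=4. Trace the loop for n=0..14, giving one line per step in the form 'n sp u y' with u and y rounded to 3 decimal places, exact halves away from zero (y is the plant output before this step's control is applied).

(exact arithmetic carried between steps; '≈' marks a value shown rounded to 6 d.p. or computed from one; I and e_prev carry over from the previous line; the table rounds u and y to 3 d.p., halves away from zero)
n=0: y=0, sp=-2, e=sp−y=-2; I=-2, D=e−e_prev=-2; u=3/4·(-2)+1/2·(-2)+0·(-2)=-2.5; next y=-2/5·0+1/2·(-2.5)=-1.25
n=1: y=-1.25, sp=-2, e=sp−y=-0.75; I=-2.75, D=e−e_prev=1.25; u=3/4·(-0.75)+1/2·(-2.75)+0·1.25=-1.9375; next y=-2/5·(-1.25)+1/2·(-1.9375)=-0.46875
n=2: y=-0.46875, sp=-2, e=sp−y=-1.53125; I=-4.28125, D=e−e_prev=-0.78125; u=3/4·(-1.53125)+1/2·(-4.28125)+0·(-0.78125)≈-3.289063; next y=-2/5·(-0.46875)+1/2·(-3.289063)≈-1.457031
n=3: y≈-1.457031, sp=-2, e=sp−y≈-0.542969; I≈-4.824219, D=e−e_prev≈0.988281; u=3/4·(-0.542969)+1/2·(-4.824219)+0·0.988281≈-2.819336; next y=-2/5·(-1.457031)+1/2·(-2.819336)≈-0.826855
n=4: y≈-0.826855, sp=1, e=sp−y≈1.826855; I≈-2.997363, D=e−e_prev≈2.369824; u=3/4·1.826855+1/2·(-2.997363)+0·2.369824≈-0.128540; next y=-2/5·(-0.826855)+1/2·(-0.128540)≈0.266472
n=5: y≈0.266472, sp=1, e=sp−y≈0.733528; I≈-2.263835, D=e−e_prev≈-1.093328; u=3/4·0.733528+1/2·(-2.263835)+0·(-1.093328)≈-0.581772; next y=-2/5·0.266472+1/2·(-0.581772)≈-0.397475
n=6: y≈-0.397475, sp=1, e=sp−y≈1.397475; I≈-0.866361, D=e−e_prev≈0.663947; u=3/4·1.397475+1/2·(-0.866361)+0·0.663947≈0.614926; next y=-2/5·(-0.397475)+1/2·0.614926≈0.466453
n=7: y≈0.466453, sp=1, e=sp−y≈0.533547; I≈-0.332813, D=e−e_prev≈-0.863928; u=3/4·0.533547+1/2·(-0.332813)+0·(-0.863928)≈0.233754; next y=-2/5·0.466453+1/2·0.233754≈-0.069704
n=8: y≈-0.069704, sp=1, e=sp−y≈1.069704; I≈0.736891, D=e−e_prev≈0.536157; u=3/4·1.069704+1/2·0.736891+0·0.536157≈1.170724; next y=-2/5·(-0.069704)+1/2·1.170724≈0.613244
n=9: y≈0.613244, sp=1, e=sp−y≈0.386756; I≈1.123647, D=e−e_prev≈-0.682948; u=3/4·0.386756+1/2·1.123647+0·(-0.682948)≈0.851891; next y=-2/5·0.613244+1/2·0.851891≈0.180648
n=10: y≈0.180648, sp=1, e=sp−y≈0.819352; I≈1.942999, D=e−e_prev≈0.432595; u=3/4·0.819352+1/2·1.942999+0·0.432595≈1.586014; next y=-2/5·0.180648+1/2·1.586014≈0.720748
n=11: y≈0.720748, sp=1, e=sp−y≈0.279252; I≈2.222252, D=e−e_prev≈-0.540099; u=3/4·0.279252+1/2·2.222252+0·(-0.540099)≈1.320565; next y=-2/5·0.720748+1/2·1.320565≈0.371984
n=12: y≈0.371984, sp=1, e=sp−y≈0.628016; I≈2.850268, D=e−e_prev≈0.348764; u=3/4·0.628016+1/2·2.850268+0·0.348764≈1.896146; next y=-2/5·0.371984+1/2·1.896146≈0.799280
n=13: y≈0.799280, sp=1, e=sp−y≈0.200720; I≈3.050988, D=e−e_prev≈-0.427296; u=3/4·0.200720+1/2·3.050988+0·(-0.427296)≈1.676034; next y=-2/5·0.799280+1/2·1.676034≈0.518305
n=14: y≈0.518305, sp=1, e=sp−y≈0.481695; I≈3.532683, D=e−e_prev≈0.280974; u=3/4·0.481695+1/2·3.532683+0·0.280974≈2.127613; next y=-2/5·0.518305+1/2·2.127613≈0.856484

0 -2 -2.500 0.000
1 -2 -1.938 -1.250
2 -2 -3.289 -0.469
3 -2 -2.819 -1.457
4 1 -0.129 -0.827
5 1 -0.582 0.266
6 1 0.615 -0.397
7 1 0.234 0.466
8 1 1.171 -0.070
9 1 0.852 0.613
10 1 1.586 0.181
11 1 1.321 0.721
12 1 1.896 0.372
13 1 1.676 0.799
14 1 2.128 0.518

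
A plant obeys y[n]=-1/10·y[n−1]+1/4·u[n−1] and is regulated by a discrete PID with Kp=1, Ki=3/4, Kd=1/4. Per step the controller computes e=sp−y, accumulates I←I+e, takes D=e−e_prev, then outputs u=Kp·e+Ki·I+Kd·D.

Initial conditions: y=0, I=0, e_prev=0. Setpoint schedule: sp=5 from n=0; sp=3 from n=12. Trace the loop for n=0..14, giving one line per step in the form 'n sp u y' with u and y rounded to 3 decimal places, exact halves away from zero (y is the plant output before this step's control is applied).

0 5 10.000 0.000
1 5 7.500 2.500
2 5 11.750 1.625
3 5 11.763 2.775
4 5 13.943 2.663
5 5 14.555 3.219
6 5 15.834 3.317
7 5 16.501 3.627
8 5 17.337 3.763
9 5 17.908 3.958
10 5 18.492 4.081
11 5 18.945 4.215
12 3 15.367 4.315
13 3 16.715 3.410
14 3 15.326 3.838

(exact arithmetic carried between steps; '≈' marks a value shown rounded to 6 d.p. or computed from one; I and e_prev carry over from the previous line; the table rounds u and y to 3 d.p., halves away from zero)
n=0: y=0, sp=5, e=sp−y=5; I=5, D=e−e_prev=5; u=1·5+3/4·5+1/4·5=10; next y=-1/10·0+1/4·10=2.5
n=1: y=2.5, sp=5, e=sp−y=2.5; I=7.5, D=e−e_prev=-2.5; u=1·2.5+3/4·7.5+1/4·(-2.5)=7.5; next y=-1/10·2.5+1/4·7.5=1.625
n=2: y=1.625, sp=5, e=sp−y=3.375; I=10.875, D=e−e_prev=0.875; u=1·3.375+3/4·10.875+1/4·0.875=11.75; next y=-1/10·1.625+1/4·11.75=2.775
n=3: y=2.775, sp=5, e=sp−y=2.225; I=13.1, D=e−e_prev=-1.15; u=1·2.225+3/4·13.1+1/4·(-1.15)=11.7625; next y=-1/10·2.775+1/4·11.7625=2.663125
n=4: y=2.663125, sp=5, e=sp−y=2.336875; I=15.436875, D=e−e_prev=0.111875; u=1·2.336875+3/4·15.436875+1/4·0.111875=13.9425; next y=-1/10·2.663125+1/4·13.9425≈3.219313
n=5: y≈3.219313, sp=5, e=sp−y≈1.780688; I≈17.217563, D=e−e_prev≈-0.556188; u=1·1.780688+3/4·17.217563+1/4·(-0.556188)≈14.554813; next y=-1/10·3.219313+1/4·14.554813≈3.316772
n=6: y≈3.316772, sp=5, e=sp−y≈1.683228; I≈18.900791, D=e−e_prev≈-0.097459; u=1·1.683228+3/4·18.900791+1/4·(-0.097459)≈15.834456; next y=-1/10·3.316772+1/4·15.834456≈3.626937
n=7: y≈3.626937, sp=5, e=sp−y≈1.373063; I≈20.273854, D=e−e_prev≈-0.310165; u=1·1.373063+3/4·20.273854+1/4·(-0.310165)≈16.500912; next y=-1/10·3.626937+1/4·16.500912≈3.762534
n=8: y≈3.762534, sp=5, e=sp−y≈1.237466; I≈21.511319, D=e−e_prev≈-0.135597; u=1·1.237466+3/4·21.511319+1/4·(-0.135597)≈17.337056; next y=-1/10·3.762534+1/4·17.337056≈3.958011
n=9: y≈3.958011, sp=5, e=sp−y≈1.041989; I≈22.553309, D=e−e_prev≈-0.195476; u=1·1.041989+3/4·22.553309+1/4·(-0.195476)≈17.908102; next y=-1/10·3.958011+1/4·17.908102≈4.081224
n=10: y≈4.081224, sp=5, e=sp−y≈0.918776; I≈23.472084, D=e−e_prev≈-0.123214; u=1·0.918776+3/4·23.472084+1/4·(-0.123214)≈18.492035; next y=-1/10·4.081224+1/4·18.492035≈4.214886
n=11: y≈4.214886, sp=5, e=sp−y≈0.785114; I≈24.257198, D=e−e_prev≈-0.133662; u=1·0.785114+3/4·24.257198+1/4·(-0.133662)≈18.944597; next y=-1/10·4.214886+1/4·18.944597≈4.314661
n=12: y≈4.314661, sp=3, e=sp−y≈-1.314661; I≈22.942537, D=e−e_prev≈-2.099774; u=1·(-1.314661)+3/4·22.942537+1/4·(-2.099774)≈15.367299; next y=-1/10·4.314661+1/4·15.367299≈3.410359
n=13: y≈3.410359, sp=3, e=sp−y≈-0.410359; I≈22.532179, D=e−e_prev≈0.904302; u=1·(-0.410359)+3/4·22.532179+1/4·0.904302≈16.714851; next y=-1/10·3.410359+1/4·16.714851≈3.837677
n=14: y≈3.837677, sp=3, e=sp−y≈-0.837677; I≈21.694502, D=e−e_prev≈-0.427318; u=1·(-0.837677)+3/4·21.694502+1/4·(-0.427318)≈15.326370; next y=-1/10·3.837677+1/4·15.326370≈3.447825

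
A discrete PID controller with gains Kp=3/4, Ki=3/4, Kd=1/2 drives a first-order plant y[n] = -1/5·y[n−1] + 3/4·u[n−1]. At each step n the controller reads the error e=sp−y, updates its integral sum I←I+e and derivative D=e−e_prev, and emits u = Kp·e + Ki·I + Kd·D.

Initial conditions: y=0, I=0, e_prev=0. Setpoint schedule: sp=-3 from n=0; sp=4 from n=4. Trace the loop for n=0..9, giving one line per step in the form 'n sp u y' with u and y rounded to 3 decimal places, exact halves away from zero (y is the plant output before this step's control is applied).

(exact arithmetic carried between steps; '≈' marks a value shown rounded to 6 d.p. or computed from one; I and e_prev carry over from the previous line; the table rounds u and y to 3 d.p., halves away from zero)
n=0: y=0, sp=-3, e=sp−y=-3; I=-3, D=e−e_prev=-3; u=3/4·(-3)+3/4·(-3)+1/2·(-3)=-6; next y=-1/5·0+3/4·(-6)=-4.5
n=1: y=-4.5, sp=-3, e=sp−y=1.5; I=-1.5, D=e−e_prev=4.5; u=3/4·1.5+3/4·(-1.5)+1/2·4.5=2.25; next y=-1/5·(-4.5)+3/4·2.25=2.5875
n=2: y=2.5875, sp=-3, e=sp−y=-5.5875; I=-7.0875, D=e−e_prev=-7.0875; u=3/4·(-5.5875)+3/4·(-7.0875)+1/2·(-7.0875)=-13.05; next y=-1/5·2.5875+3/4·(-13.05)=-10.305
n=3: y=-10.305, sp=-3, e=sp−y=7.305; I=0.2175, D=e−e_prev=12.8925; u=3/4·7.305+3/4·0.2175+1/2·12.8925=12.088125; next y=-1/5·(-10.305)+3/4·12.088125≈11.127094
n=4: y≈11.127094, sp=4, e=sp−y≈-7.127094; I≈-6.909594, D=e−e_prev≈-14.432094; u=3/4·(-7.127094)+3/4·(-6.909594)+1/2·(-14.432094)≈-17.743563; next y=-1/5·11.127094+3/4·(-17.743563)≈-15.533091
n=5: y≈-15.533091, sp=4, e=sp−y≈19.533091; I≈12.623497, D=e−e_prev≈26.660184; u=3/4·19.533091+3/4·12.623497+1/2·26.660184≈37.447533; next y=-1/5·(-15.533091)+3/4·37.447533≈31.192268
n=6: y≈31.192268, sp=4, e=sp−y≈-27.192268; I≈-14.568771, D=e−e_prev≈-46.725358; u=3/4·(-27.192268)+3/4·(-14.568771)+1/2·(-46.725358)≈-54.683458; next y=-1/5·31.192268+3/4·(-54.683458)≈-47.251047
n=7: y≈-47.251047, sp=4, e=sp−y≈51.251047; I≈36.682276, D=e−e_prev≈78.443315; u=3/4·51.251047+3/4·36.682276+1/2·78.443315≈105.171650; next y=-1/5·(-47.251047)+3/4·105.171650≈88.328947
n=8: y≈88.328947, sp=4, e=sp−y≈-84.328947; I≈-47.646671, D=e−e_prev≈-135.579994; u=3/4·(-84.328947)+3/4·(-47.646671)+1/2·(-135.579994)≈-166.771710; next y=-1/5·88.328947+3/4·(-166.771710)≈-142.744572
n=9: y≈-142.744572, sp=4, e=sp−y≈146.744572; I≈99.097901, D=e−e_prev≈231.073519; u=3/4·146.744572+3/4·99.097901+1/2·231.073519≈299.918615; next y=-1/5·(-142.744572)+3/4·299.918615≈253.487875

0 -3 -6.000 0.000
1 -3 2.250 -4.500
2 -3 -13.050 2.588
3 -3 12.088 -10.305
4 4 -17.744 11.127
5 4 37.448 -15.533
6 4 -54.683 31.192
7 4 105.172 -47.251
8 4 -166.772 88.329
9 4 299.919 -142.745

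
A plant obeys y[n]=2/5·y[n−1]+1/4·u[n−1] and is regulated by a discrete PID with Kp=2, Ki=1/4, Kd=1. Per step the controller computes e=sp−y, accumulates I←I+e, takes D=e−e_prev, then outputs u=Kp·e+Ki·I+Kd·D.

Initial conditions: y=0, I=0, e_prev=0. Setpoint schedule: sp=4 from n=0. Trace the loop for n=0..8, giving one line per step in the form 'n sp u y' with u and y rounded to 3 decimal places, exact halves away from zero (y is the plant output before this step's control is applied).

(exact arithmetic carried between steps; '≈' marks a value shown rounded to 6 d.p. or computed from one; I and e_prev carry over from the previous line; the table rounds u and y to 3 d.p., halves away from zero)
n=0: y=0, sp=4, e=sp−y=4; I=4, D=e−e_prev=4; u=2·4+1/4·4+1·4=13; next y=2/5·0+1/4·13=3.25
n=1: y=3.25, sp=4, e=sp−y=0.75; I=4.75, D=e−e_prev=-3.25; u=2·0.75+1/4·4.75+1·(-3.25)=-0.5625; next y=2/5·3.25+1/4·(-0.5625)=1.159375
n=2: y=1.159375, sp=4, e=sp−y=2.840625; I=7.590625, D=e−e_prev=2.090625; u=2·2.840625+1/4·7.590625+1·2.090625≈9.669531; next y=2/5·1.159375+1/4·9.669531≈2.881133
n=3: y≈2.881133, sp=4, e=sp−y≈1.118867; I≈8.709492, D=e−e_prev≈-1.721758; u=2·1.118867+1/4·8.709492+1·(-1.721758)≈2.693350; next y=2/5·2.881133+1/4·2.693350≈1.825791
n=4: y≈1.825791, sp=4, e=sp−y≈2.174209; I≈10.883702, D=e−e_prev≈1.055342; u=2·2.174209+1/4·10.883702+1·1.055342≈8.124687; next y=2/5·1.825791+1/4·8.124687≈2.761488
n=5: y≈2.761488, sp=4, e=sp−y≈1.238512; I≈12.122214, D=e−e_prev≈-0.935697; u=2·1.238512+1/4·12.122214+1·(-0.935697)≈4.571880; next y=2/5·2.761488+1/4·4.571880≈2.247565
n=6: y≈2.247565, sp=4, e=sp−y≈1.752435; I≈13.874649, D=e−e_prev≈0.513923; u=2·1.752435+1/4·13.874649+1·0.513923≈7.487454; next y=2/5·2.247565+1/4·7.487454≈2.770890
n=7: y≈2.770890, sp=4, e=sp−y≈1.229110; I≈15.103759, D=e−e_prev≈-0.523324; u=2·1.229110+1/4·15.103759+1·(-0.523324)≈5.710836; next y=2/5·2.770890+1/4·5.710836≈2.536065
n=8: y≈2.536065, sp=4, e=sp−y≈1.463935; I≈16.567694, D=e−e_prev≈0.234825; u=2·1.463935+1/4·16.567694+1·0.234825≈7.304619; next y=2/5·2.536065+1/4·7.304619≈2.840581

0 4 13.000 0.000
1 4 -0.563 3.250
2 4 9.670 1.159
3 4 2.693 2.881
4 4 8.125 1.826
5 4 4.572 2.761
6 4 7.487 2.248
7 4 5.711 2.771
8 4 7.305 2.536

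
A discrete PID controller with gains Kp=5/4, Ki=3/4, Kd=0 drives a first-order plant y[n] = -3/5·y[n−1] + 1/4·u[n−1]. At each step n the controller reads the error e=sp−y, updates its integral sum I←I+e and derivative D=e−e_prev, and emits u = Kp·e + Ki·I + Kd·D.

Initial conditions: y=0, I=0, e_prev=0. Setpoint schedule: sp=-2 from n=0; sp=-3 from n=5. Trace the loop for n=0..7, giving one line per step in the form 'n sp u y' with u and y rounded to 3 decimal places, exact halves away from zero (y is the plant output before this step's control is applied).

0 -2 -4.000 0.000
1 -2 -3.500 -1.000
2 -2 -5.700 -0.275
3 -2 -5.024 -1.260
4 -2 -7.099 -0.500
5 -3 -8.274 -1.475
6 -3 -10.000 -1.184
7 -3 -10.150 -1.790

(exact arithmetic carried between steps; '≈' marks a value shown rounded to 6 d.p. or computed from one; I and e_prev carry over from the previous line; the table rounds u and y to 3 d.p., halves away from zero)
n=0: y=0, sp=-2, e=sp−y=-2; I=-2, D=e−e_prev=-2; u=5/4·(-2)+3/4·(-2)+0·(-2)=-4; next y=-3/5·0+1/4·(-4)=-1
n=1: y=-1, sp=-2, e=sp−y=-1; I=-3, D=e−e_prev=1; u=5/4·(-1)+3/4·(-3)+0·1=-3.5; next y=-3/5·(-1)+1/4·(-3.5)=-0.275
n=2: y=-0.275, sp=-2, e=sp−y=-1.725; I=-4.725, D=e−e_prev=-0.725; u=5/4·(-1.725)+3/4·(-4.725)+0·(-0.725)=-5.7; next y=-3/5·(-0.275)+1/4·(-5.7)=-1.26
n=3: y=-1.26, sp=-2, e=sp−y=-0.74; I=-5.465, D=e−e_prev=0.985; u=5/4·(-0.74)+3/4·(-5.465)+0·0.985=-5.02375; next y=-3/5·(-1.26)+1/4·(-5.02375)≈-0.499938
n=4: y≈-0.499938, sp=-2, e=sp−y≈-1.500063; I≈-6.965063, D=e−e_prev≈-0.760063; u=5/4·(-1.500063)+3/4·(-6.965063)+0·(-0.760063)≈-7.098875; next y=-3/5·(-0.499938)+1/4·(-7.098875)≈-1.474756
n=5: y≈-1.474756, sp=-3, e=sp−y≈-1.525244; I≈-8.490306, D=e−e_prev≈-0.025181; u=5/4·(-1.525244)+3/4·(-8.490306)+0·(-0.025181)≈-8.274284; next y=-3/5·(-1.474756)+1/4·(-8.274284)≈-1.183717
n=6: y≈-1.183717, sp=-3, e=sp−y≈-1.816283; I≈-10.306589, D=e−e_prev≈-0.291039; u=5/4·(-1.816283)+3/4·(-10.306589)+0·(-0.291039)≈-10.000295; next y=-3/5·(-1.183717)+1/4·(-10.000295)≈-1.789843
n=7: y≈-1.789843, sp=-3, e=sp−y≈-1.210157; I≈-11.516746, D=e−e_prev≈0.606126; u=5/4·(-1.210157)+3/4·(-11.516746)+0·0.606126≈-10.150255; next y=-3/5·(-1.789843)+1/4·(-10.150255)≈-1.463658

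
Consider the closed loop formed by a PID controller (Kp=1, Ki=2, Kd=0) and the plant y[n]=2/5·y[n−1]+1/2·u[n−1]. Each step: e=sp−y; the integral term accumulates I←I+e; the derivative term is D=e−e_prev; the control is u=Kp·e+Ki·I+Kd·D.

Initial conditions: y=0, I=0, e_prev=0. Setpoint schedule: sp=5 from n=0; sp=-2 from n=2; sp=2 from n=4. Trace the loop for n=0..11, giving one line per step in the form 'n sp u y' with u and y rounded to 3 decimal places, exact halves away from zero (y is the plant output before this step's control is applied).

0 5 15.000 0.000
1 5 2.500 7.500
2 -2 -13.750 4.250
3 -2 2.025 -5.175
4 2 8.023 -1.058
5 2 0.200 3.588
6 2 3.182 1.535
7 2 2.102 2.205
8 2 2.508 1.933
9 2 2.359 2.027
10 2 2.415 1.991
11 2 2.394 2.004

(exact arithmetic carried between steps; '≈' marks a value shown rounded to 6 d.p. or computed from one; I and e_prev carry over from the previous line; the table rounds u and y to 3 d.p., halves away from zero)
n=0: y=0, sp=5, e=sp−y=5; I=5, D=e−e_prev=5; u=1·5+2·5+0·5=15; next y=2/5·0+1/2·15=7.5
n=1: y=7.5, sp=5, e=sp−y=-2.5; I=2.5, D=e−e_prev=-7.5; u=1·(-2.5)+2·2.5+0·(-7.5)=2.5; next y=2/5·7.5+1/2·2.5=4.25
n=2: y=4.25, sp=-2, e=sp−y=-6.25; I=-3.75, D=e−e_prev=-3.75; u=1·(-6.25)+2·(-3.75)+0·(-3.75)=-13.75; next y=2/5·4.25+1/2·(-13.75)=-5.175
n=3: y=-5.175, sp=-2, e=sp−y=3.175; I=-0.575, D=e−e_prev=9.425; u=1·3.175+2·(-0.575)+0·9.425=2.025; next y=2/5·(-5.175)+1/2·2.025=-1.0575
n=4: y=-1.0575, sp=2, e=sp−y=3.0575; I=2.4825, D=e−e_prev=-0.1175; u=1·3.0575+2·2.4825+0·(-0.1175)=8.0225; next y=2/5·(-1.0575)+1/2·8.0225=3.58825
n=5: y=3.58825, sp=2, e=sp−y=-1.58825; I=0.89425, D=e−e_prev=-4.64575; u=1·(-1.58825)+2·0.89425+0·(-4.64575)=0.20025; next y=2/5·3.58825+1/2·0.20025=1.535425
n=6: y=1.535425, sp=2, e=sp−y=0.464575; I=1.358825, D=e−e_prev=2.052825; u=1·0.464575+2·1.358825+0·2.052825=3.182225; next y=2/5·1.535425+1/2·3.182225≈2.205283
n=7: y≈2.205283, sp=2, e=sp−y≈-0.205283; I≈1.153543, D=e−e_prev≈-0.669858; u=1·(-0.205283)+2·1.153543+0·(-0.669858)≈2.101803; next y=2/5·2.205283+1/2·2.101803≈1.933014
n=8: y≈1.933014, sp=2, e=sp−y≈0.066986; I≈1.220528, D=e−e_prev≈0.272268; u=1·0.066986+2·1.220528+0·0.272268≈2.508042; next y=2/5·1.933014+1/2·2.508042≈2.027227
n=9: y≈2.027227, sp=2, e=sp−y≈-0.027227; I≈1.193301, D=e−e_prev≈-0.094213; u=1·(-0.027227)+2·1.193301+0·(-0.094213)≈2.359376; next y=2/5·2.027227+1/2·2.359376≈1.990579
n=10: y≈1.990579, sp=2, e=sp−y≈0.009421; I≈1.202723, D=e−e_prev≈0.036648; u=1·0.009421+2·1.202723+0·0.036648≈2.414867; next y=2/5·1.990579+1/2·2.414867≈2.003665
n=11: y≈2.003665, sp=2, e=sp−y≈-0.003665; I≈1.199058, D=e−e_prev≈-0.013086; u=1·(-0.003665)+2·1.199058+0·(-0.013086)≈2.394451; next y=2/5·2.003665+1/2·2.394451≈1.998691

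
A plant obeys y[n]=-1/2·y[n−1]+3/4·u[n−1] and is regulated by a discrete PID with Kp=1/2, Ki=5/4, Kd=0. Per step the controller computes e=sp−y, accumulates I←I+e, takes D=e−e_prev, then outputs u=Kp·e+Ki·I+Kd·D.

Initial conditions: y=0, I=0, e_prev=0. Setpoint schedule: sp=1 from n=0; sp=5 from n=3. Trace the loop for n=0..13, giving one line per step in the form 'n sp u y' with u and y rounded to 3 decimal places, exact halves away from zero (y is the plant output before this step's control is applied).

0 1 1.750 0.000
1 1 0.703 1.313
2 1 2.835 -0.129
3 5 7.187 2.191
4 5 7.016 4.295
5 5 9.963 3.115
6 5 7.420 5.915
7 5 12.064 2.607
8 5 6.065 7.744
9 5 15.003 0.677
10 5 2.492 10.914
11 5 20.478 -3.588
12 5 -5.083 17.153
13 5 31.423 -12.389

(exact arithmetic carried between steps; '≈' marks a value shown rounded to 6 d.p. or computed from one; I and e_prev carry over from the previous line; the table rounds u and y to 3 d.p., halves away from zero)
n=0: y=0, sp=1, e=sp−y=1; I=1, D=e−e_prev=1; u=1/2·1+5/4·1+0·1=1.75; next y=-1/2·0+3/4·1.75=1.3125
n=1: y=1.3125, sp=1, e=sp−y=-0.3125; I=0.6875, D=e−e_prev=-1.3125; u=1/2·(-0.3125)+5/4·0.6875+0·(-1.3125)=0.703125; next y=-1/2·1.3125+3/4·0.703125≈-0.128906
n=2: y≈-0.128906, sp=1, e=sp−y≈1.128906; I≈1.816406, D=e−e_prev≈1.441406; u=1/2·1.128906+5/4·1.816406+0·1.441406≈2.834961; next y=-1/2·(-0.128906)+3/4·2.834961≈2.190674
n=3: y≈2.190674, sp=5, e=sp−y≈2.809326; I≈4.625732, D=e−e_prev≈1.680420; u=1/2·2.809326+5/4·4.625732+0·1.680420≈7.186829; next y=-1/2·2.190674+3/4·7.186829≈4.294785
n=4: y≈4.294785, sp=5, e=sp−y≈0.705215; I≈5.330948, D=e−e_prev≈-2.104111; u=1/2·0.705215+5/4·5.330948+0·(-2.104111)≈7.016293; next y=-1/2·4.294785+3/4·7.016293≈3.114827
n=5: y≈3.114827, sp=5, e=sp−y≈1.885173; I≈7.216121, D=e−e_prev≈1.179957; u=1/2·1.885173+5/4·7.216121+0·1.179957≈9.962737; next y=-1/2·3.114827+3/4·9.962737≈5.914639
n=6: y≈5.914639, sp=5, e=sp−y≈-0.914639; I≈6.301481, D=e−e_prev≈-2.799812; u=1/2·(-0.914639)+5/4·6.301481+0·(-2.799812)≈7.419532; next y=-1/2·5.914639+3/4·7.419532≈2.607329
n=7: y≈2.607329, sp=5, e=sp−y≈2.392671; I≈8.694152, D=e−e_prev≈3.307310; u=1/2·2.392671+5/4·8.694152+0·3.307310≈12.064025; next y=-1/2·2.607329+3/4·12.064025≈7.744354
n=8: y≈7.744354, sp=5, e=sp−y≈-2.744354; I≈5.949798, D=e−e_prev≈-5.137025; u=1/2·(-2.744354)+5/4·5.949798+0·(-5.137025)≈6.065070; next y=-1/2·7.744354+3/4·6.065070≈0.676625
n=9: y≈0.676625, sp=5, e=sp−y≈4.323375; I≈10.273173, D=e−e_prev≈7.067729; u=1/2·4.323375+5/4·10.273173+0·7.067729≈15.003153; next y=-1/2·0.676625+3/4·15.003153≈10.914052
n=10: y≈10.914052, sp=5, e=sp−y≈-5.914052; I≈4.359120, D=e−e_prev≈-10.237427; u=1/2·(-5.914052)+5/4·4.359120+0·(-10.237427)≈2.491874; next y=-1/2·10.914052+3/4·2.491874≈-3.588121
n=11: y≈-3.588121, sp=5, e=sp−y≈8.588121; I≈12.947241, D=e−e_prev≈14.502173; u=1/2·8.588121+5/4·12.947241+0·14.502173≈20.478111; next y=-1/2·(-3.588121)+3/4·20.478111≈17.152644
n=12: y≈17.152644, sp=5, e=sp−y≈-12.152644; I≈0.794597, D=e−e_prev≈-20.740764; u=1/2·(-12.152644)+5/4·0.794597+0·(-20.740764)≈-5.083076; next y=-1/2·17.152644+3/4·(-5.083076)≈-12.388629
n=13: y≈-12.388629, sp=5, e=sp−y≈17.388629; I≈18.183226, D=e−e_prev≈29.541272; u=1/2·17.388629+5/4·18.183226+0·29.541272≈31.423346; next y=-1/2·(-12.388629)+3/4·31.423346≈29.761824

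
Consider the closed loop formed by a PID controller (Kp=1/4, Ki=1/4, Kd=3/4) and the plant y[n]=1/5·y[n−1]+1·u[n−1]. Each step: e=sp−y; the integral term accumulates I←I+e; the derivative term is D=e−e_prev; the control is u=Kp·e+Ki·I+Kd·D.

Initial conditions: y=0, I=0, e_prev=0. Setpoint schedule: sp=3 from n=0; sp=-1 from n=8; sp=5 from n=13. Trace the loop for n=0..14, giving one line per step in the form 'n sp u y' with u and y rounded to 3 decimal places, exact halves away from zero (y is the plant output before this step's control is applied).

(exact arithmetic carried between steps; '≈' marks a value shown rounded to 6 d.p. or computed from one; I and e_prev carry over from the previous line; the table rounds u and y to 3 d.p., halves away from zero)
n=0: y=0, sp=3, e=sp−y=3; I=3, D=e−e_prev=3; u=1/4·3+1/4·3+3/4·3=3.75; next y=1/5·0+1·3.75=3.75
n=1: y=3.75, sp=3, e=sp−y=-0.75; I=2.25, D=e−e_prev=-3.75; u=1/4·(-0.75)+1/4·2.25+3/4·(-3.75)=-2.4375; next y=1/5·3.75+1·(-2.4375)=-1.6875
n=2: y=-1.6875, sp=3, e=sp−y=4.6875; I=6.9375, D=e−e_prev=5.4375; u=1/4·4.6875+1/4·6.9375+3/4·5.4375=6.984375; next y=1/5·(-1.6875)+1·6.984375=6.646875
n=3: y=6.646875, sp=3, e=sp−y=-3.646875; I=3.290625, D=e−e_prev=-8.334375; u=1/4·(-3.646875)+1/4·3.290625+3/4·(-8.334375)≈-6.339844; next y=1/5·6.646875+1·(-6.339844)≈-5.010469
n=4: y≈-5.010469, sp=3, e=sp−y≈8.010469; I≈11.301094, D=e−e_prev≈11.657344; u=1/4·8.010469+1/4·11.301094+3/4·11.657344≈13.570898; next y=1/5·(-5.010469)+1·13.570898≈12.568805
n=5: y≈12.568805, sp=3, e=sp−y≈-9.568805; I≈1.732289, D=e−e_prev≈-17.579273; u=1/4·(-9.568805)+1/4·1.732289+3/4·(-17.579273)≈-15.143584; next y=1/5·12.568805+1·(-15.143584)≈-12.629823
n=6: y≈-12.629823, sp=3, e=sp−y≈15.629823; I≈17.362112, D=e−e_prev≈25.198628; u=1/4·15.629823+1/4·17.362112+3/4·25.198628≈27.146955; next y=1/5·(-12.629823)+1·27.146955≈24.620990
n=7: y≈24.620990, sp=3, e=sp−y≈-21.620990; I≈-4.258878, D=e−e_prev≈-37.250813; u=1/4·(-21.620990)+1/4·(-4.258878)+3/4·(-37.250813)≈-34.408077; next y=1/5·24.620990+1·(-34.408077)≈-29.483879
n=8: y≈-29.483879, sp=-1, e=sp−y≈28.483879; I≈24.225001, D=e−e_prev≈50.104869; u=1/4·28.483879+1/4·24.225001+3/4·50.104869≈50.755871; next y=1/5·(-29.483879)+1·50.755871≈44.859096
n=9: y≈44.859096, sp=-1, e=sp−y≈-45.859096; I≈-21.634095, D=e−e_prev≈-74.342974; u=1/4·(-45.859096)+1/4·(-21.634095)+3/4·(-74.342974)≈-72.630528; next y=1/5·44.859096+1·(-72.630528)≈-63.658709
n=10: y≈-63.658709, sp=-1, e=sp−y≈62.658709; I≈41.024614, D=e−e_prev≈108.517805; u=1/4·62.658709+1/4·41.024614+3/4·108.517805≈107.309185; next y=1/5·(-63.658709)+1·107.309185≈94.577443
n=11: y≈94.577443, sp=-1, e=sp−y≈-95.577443; I≈-54.552828, D=e−e_prev≈-158.236152; u=1/4·(-95.577443)+1/4·(-54.552828)+3/4·(-158.236152)≈-156.209682; next y=1/5·94.577443+1·(-156.209682)≈-137.294193
n=12: y≈-137.294193, sp=-1, e=sp−y≈136.294193; I≈81.741365, D=e−e_prev≈231.871636; u=1/4·136.294193+1/4·81.741365+3/4·231.871636≈228.412617; next y=1/5·(-137.294193)+1·228.412617≈200.953778
n=13: y≈200.953778, sp=5, e=sp−y≈-195.953778; I≈-114.212413, D=e−e_prev≈-332.247971; u=1/4·(-195.953778)+1/4·(-114.212413)+3/4·(-332.247971)≈-326.727526; next y=1/5·200.953778+1·(-326.727526)≈-286.536771
n=14: y≈-286.536771, sp=5, e=sp−y≈291.536771; I≈177.324358, D=e−e_prev≈487.490549; u=1/4·291.536771+1/4·177.324358+3/4·487.490549≈482.833194; next y=1/5·(-286.536771)+1·482.833194≈425.525840

0 3 3.750 0.000
1 3 -2.438 3.750
2 3 6.984 -1.688
3 3 -6.340 6.647
4 3 13.571 -5.010
5 3 -15.144 12.569
6 3 27.147 -12.630
7 3 -34.408 24.621
8 -1 50.756 -29.484
9 -1 -72.631 44.859
10 -1 107.309 -63.659
11 -1 -156.210 94.577
12 -1 228.413 -137.294
13 5 -326.728 200.954
14 5 482.833 -286.537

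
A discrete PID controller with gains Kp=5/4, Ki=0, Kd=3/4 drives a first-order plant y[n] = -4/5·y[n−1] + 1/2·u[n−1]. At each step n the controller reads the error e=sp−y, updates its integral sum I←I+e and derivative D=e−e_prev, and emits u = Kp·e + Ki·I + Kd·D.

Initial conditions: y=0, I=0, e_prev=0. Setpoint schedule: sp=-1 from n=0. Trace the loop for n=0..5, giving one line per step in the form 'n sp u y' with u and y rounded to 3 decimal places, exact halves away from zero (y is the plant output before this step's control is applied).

(exact arithmetic carried between steps; '≈' marks a value shown rounded to 6 d.p. or computed from one; I and e_prev carry over from the previous line; the table rounds u and y to 3 d.p., halves away from zero)
n=0: y=0, sp=-1, e=sp−y=-1; I=-1, D=e−e_prev=-1; u=5/4·(-1)+0·(-1)+3/4·(-1)=-2; next y=-4/5·0+1/2·(-2)=-1
n=1: y=-1, sp=-1, e=sp−y=0; I=-1, D=e−e_prev=1; u=5/4·0+0·(-1)+3/4·1=0.75; next y=-4/5·(-1)+1/2·0.75=1.175
n=2: y=1.175, sp=-1, e=sp−y=-2.175; I=-3.175, D=e−e_prev=-2.175; u=5/4·(-2.175)+0·(-3.175)+3/4·(-2.175)=-4.35; next y=-4/5·1.175+1/2·(-4.35)=-3.115
n=3: y=-3.115, sp=-1, e=sp−y=2.115; I=-1.06, D=e−e_prev=4.29; u=5/4·2.115+0·(-1.06)+3/4·4.29=5.86125; next y=-4/5·(-3.115)+1/2·5.86125=5.422625
n=4: y=5.422625, sp=-1, e=sp−y=-6.422625; I=-7.482625, D=e−e_prev=-8.537625; u=5/4·(-6.422625)+0·(-7.482625)+3/4·(-8.537625)=-14.4315; next y=-4/5·5.422625+1/2·(-14.4315)=-11.55385
n=5: y=-11.55385, sp=-1, e=sp−y=10.55385; I=3.071225, D=e−e_prev=16.976475; u=5/4·10.55385+0·3.071225+3/4·16.976475≈25.924669; next y=-4/5·(-11.55385)+1/2·25.924669≈22.205414

0 -1 -2.000 0.000
1 -1 0.750 -1.000
2 -1 -4.350 1.175
3 -1 5.861 -3.115
4 -1 -14.432 5.423
5 -1 25.925 -11.554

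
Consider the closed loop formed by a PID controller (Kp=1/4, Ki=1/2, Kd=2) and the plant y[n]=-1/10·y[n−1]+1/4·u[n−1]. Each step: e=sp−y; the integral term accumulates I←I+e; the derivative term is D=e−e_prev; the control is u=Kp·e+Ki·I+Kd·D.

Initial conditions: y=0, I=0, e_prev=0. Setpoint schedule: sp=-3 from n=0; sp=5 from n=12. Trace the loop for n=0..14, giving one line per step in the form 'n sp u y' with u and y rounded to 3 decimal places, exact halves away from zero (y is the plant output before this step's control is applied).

0 -3 -8.250 0.000
1 -3 1.922 -2.063
2 -3 -10.232 0.687
3 -3 2.535 -2.627
4 -3 -13.967 0.896
5 -3 3.445 -3.581
6 -3 -18.422 1.219
7 -3 5.423 -4.728
8 -3 -23.636 1.829
9 -3 8.843 -6.092
10 -3 -29.959 2.820
11 -3 14.082 -7.772
12 5 -15.907 4.298
13 5 16.520 -4.406
14 5 -20.872 4.571

(exact arithmetic carried between steps; '≈' marks a value shown rounded to 6 d.p. or computed from one; I and e_prev carry over from the previous line; the table rounds u and y to 3 d.p., halves away from zero)
n=0: y=0, sp=-3, e=sp−y=-3; I=-3, D=e−e_prev=-3; u=1/4·(-3)+1/2·(-3)+2·(-3)=-8.25; next y=-1/10·0+1/4·(-8.25)=-2.0625
n=1: y=-2.0625, sp=-3, e=sp−y=-0.9375; I=-3.9375, D=e−e_prev=2.0625; u=1/4·(-0.9375)+1/2·(-3.9375)+2·2.0625=1.921875; next y=-1/10·(-2.0625)+1/4·1.921875≈0.686719
n=2: y≈0.686719, sp=-3, e=sp−y≈-3.686719; I≈-7.624219, D=e−e_prev≈-2.749219; u=1/4·(-3.686719)+1/2·(-7.624219)+2·(-2.749219)≈-10.232227; next y=-1/10·0.686719+1/4·(-10.232227)≈-2.626729
n=3: y≈-2.626729, sp=-3, e=sp−y≈-0.373271; I≈-7.997490, D=e−e_prev≈3.313447; u=1/4·(-0.373271)+1/2·(-7.997490)+2·3.313447≈2.534832; next y=-1/10·(-2.626729)+1/4·2.534832≈0.896381
n=4: y≈0.896381, sp=-3, e=sp−y≈-3.896381; I≈-11.893871, D=e−e_prev≈-3.523109; u=1/4·(-3.896381)+1/2·(-11.893871)+2·(-3.523109)≈-13.967249; next y=-1/10·0.896381+1/4·(-13.967249)≈-3.581450
n=5: y≈-3.581450, sp=-3, e=sp−y≈0.581450; I≈-11.312421, D=e−e_prev≈4.477831; u=1/4·0.581450+1/2·(-11.312421)+2·4.477831≈3.444815; next y=-1/10·(-3.581450)+1/4·3.444815≈1.219349
n=6: y≈1.219349, sp=-3, e=sp−y≈-4.219349; I≈-15.531769, D=e−e_prev≈-4.800799; u=1/4·(-4.219349)+1/2·(-15.531769)+2·(-4.800799)≈-18.422320; next y=-1/10·1.219349+1/4·(-18.422320)≈-4.727515
n=7: y≈-4.727515, sp=-3, e=sp−y≈1.727515; I≈-13.804254, D=e−e_prev≈5.946863; u=1/4·1.727515+1/2·(-13.804254)+2·5.946863≈5.423478; next y=-1/10·(-4.727515)+1/4·5.423478≈1.828621
n=8: y≈1.828621, sp=-3, e=sp−y≈-4.828621; I≈-18.632876, D=e−e_prev≈-6.556136; u=1/4·(-4.828621)+1/2·(-18.632876)+2·(-6.556136)≈-23.635865; next y=-1/10·1.828621+1/4·(-23.635865)≈-6.091828
n=9: y≈-6.091828, sp=-3, e=sp−y≈3.091828; I≈-15.541047, D=e−e_prev≈7.920449; u=1/4·3.091828+1/2·(-15.541047)+2·7.920449≈8.843332; next y=-1/10·(-6.091828)+1/4·8.843332≈2.820016
n=10: y≈2.820016, sp=-3, e=sp−y≈-5.820016; I≈-21.361063, D=e−e_prev≈-8.911844; u=1/4·(-5.820016)+1/2·(-21.361063)+2·(-8.911844)≈-29.959224; next y=-1/10·2.820016+1/4·(-29.959224)≈-7.771808
n=11: y≈-7.771808, sp=-3, e=sp−y≈4.771808; I≈-16.589256, D=e−e_prev≈10.591824; u=1/4·4.771808+1/2·(-16.589256)+2·10.591824≈14.081971; next y=-1/10·(-7.771808)+1/4·14.081971≈4.297674
n=12: y≈4.297674, sp=5, e=sp−y≈0.702326; I≈-15.886929, D=e−e_prev≈-4.069481; u=1/4·0.702326+1/2·(-15.886929)+2·(-4.069481)≈-15.906845; next y=-1/10·4.297674+1/4·(-15.906845)≈-4.406479
n=13: y≈-4.406479, sp=5, e=sp−y≈9.406479; I≈-6.480450, D=e−e_prev≈8.704152; u=1/4·9.406479+1/2·(-6.480450)+2·8.704152≈16.519699; next y=-1/10·(-4.406479)+1/4·16.519699≈4.570573
n=14: y≈4.570573, sp=5, e=sp−y≈0.429427; I≈-6.051023, D=e−e_prev≈-8.977051; u=1/4·0.429427+1/2·(-6.051023)+2·(-8.977051)≈-20.872257; next y=-1/10·4.570573+1/4·(-20.872257)≈-5.675122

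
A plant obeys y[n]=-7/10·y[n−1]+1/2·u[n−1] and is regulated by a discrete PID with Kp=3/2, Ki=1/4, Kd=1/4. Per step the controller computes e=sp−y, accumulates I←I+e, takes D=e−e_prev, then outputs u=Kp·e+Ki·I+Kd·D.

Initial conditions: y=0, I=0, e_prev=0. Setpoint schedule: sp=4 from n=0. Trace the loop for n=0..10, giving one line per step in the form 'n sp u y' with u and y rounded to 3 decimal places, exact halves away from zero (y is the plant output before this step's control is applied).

(exact arithmetic carried between steps; '≈' marks a value shown rounded to 6 d.p. or computed from one; I and e_prev carry over from the previous line; the table rounds u and y to 3 d.p., halves away from zero)
n=0: y=0, sp=4, e=sp−y=4; I=4, D=e−e_prev=4; u=3/2·4+1/4·4+1/4·4=8; next y=-7/10·0+1/2·8=4
n=1: y=4, sp=4, e=sp−y=0; I=4, D=e−e_prev=-4; u=3/2·0+1/4·4+1/4·(-4)=0; next y=-7/10·4+1/2·0=-2.8
n=2: y=-2.8, sp=4, e=sp−y=6.8; I=10.8, D=e−e_prev=6.8; u=3/2·6.8+1/4·10.8+1/4·6.8=14.6; next y=-7/10·(-2.8)+1/2·14.6=9.26
n=3: y=9.26, sp=4, e=sp−y=-5.26; I=5.54, D=e−e_prev=-12.06; u=3/2·(-5.26)+1/4·5.54+1/4·(-12.06)=-9.52; next y=-7/10·9.26+1/2·(-9.52)=-11.242
n=4: y=-11.242, sp=4, e=sp−y=15.242; I=20.782, D=e−e_prev=20.502; u=3/2·15.242+1/4·20.782+1/4·20.502=33.184; next y=-7/10·(-11.242)+1/2·33.184=24.4614
n=5: y=24.4614, sp=4, e=sp−y=-20.4614; I=0.3206, D=e−e_prev=-35.7034; u=3/2·(-20.4614)+1/4·0.3206+1/4·(-35.7034)=-39.5378; next y=-7/10·24.4614+1/2·(-39.5378)=-36.89188
n=6: y=-36.89188, sp=4, e=sp−y=40.89188; I=41.21248, D=e−e_prev=61.35328; u=3/2·40.89188+1/4·41.21248+1/4·61.35328=86.97926; next y=-7/10·(-36.89188)+1/2·86.97926=69.313946
n=7: y=69.313946, sp=4, e=sp−y=-65.313946; I=-24.101466, D=e−e_prev=-106.205826; u=3/2·(-65.313946)+1/4·(-24.101466)+1/4·(-106.205826)=-130.547742; next y=-7/10·69.313946+1/2·(-130.547742)≈-113.793633
n=8: y≈-113.793633, sp=4, e=sp−y≈117.793633; I≈93.692167, D=e−e_prev≈183.107579; u=3/2·117.793633+1/4·93.692167+1/4·183.107579≈245.890386; next y=-7/10·(-113.793633)+1/2·245.890386≈202.600736
n=9: y≈202.600736, sp=4, e=sp−y≈-198.600736; I≈-104.908569, D=e−e_prev≈-316.394370; u=3/2·(-198.600736)+1/4·(-104.908569)+1/4·(-316.394370)≈-403.226839; next y=-7/10·202.600736+1/2·(-403.226839)≈-343.433935
n=10: y≈-343.433935, sp=4, e=sp−y≈347.433935; I≈242.525366, D=e−e_prev≈546.034672; u=3/2·347.433935+1/4·242.525366+1/4·546.034672≈718.290912; next y=-7/10·(-343.433935)+1/2·718.290912≈599.549211

0 4 8.000 0.000
1 4 0.000 4.000
2 4 14.600 -2.800
3 4 -9.520 9.260
4 4 33.184 -11.242
5 4 -39.538 24.461
6 4 86.979 -36.892
7 4 -130.548 69.314
8 4 245.890 -113.794
9 4 -403.227 202.601
10 4 718.291 -343.434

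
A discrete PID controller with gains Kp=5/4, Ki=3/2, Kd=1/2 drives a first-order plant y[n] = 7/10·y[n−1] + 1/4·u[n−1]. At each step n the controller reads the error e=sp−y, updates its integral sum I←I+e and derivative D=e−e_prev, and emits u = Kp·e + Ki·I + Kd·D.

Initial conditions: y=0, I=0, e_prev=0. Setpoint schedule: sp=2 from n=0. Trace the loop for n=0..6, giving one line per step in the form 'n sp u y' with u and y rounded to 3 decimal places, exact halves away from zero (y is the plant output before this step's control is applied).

(exact arithmetic carried between steps; '≈' marks a value shown rounded to 6 d.p. or computed from one; I and e_prev carry over from the previous line; the table rounds u and y to 3 d.p., halves away from zero)
n=0: y=0, sp=2, e=sp−y=2; I=2, D=e−e_prev=2; u=5/4·2+3/2·2+1/2·2=6.5; next y=7/10·0+1/4·6.5=1.625
n=1: y=1.625, sp=2, e=sp−y=0.375; I=2.375, D=e−e_prev=-1.625; u=5/4·0.375+3/2·2.375+1/2·(-1.625)=3.21875; next y=7/10·1.625+1/4·3.21875≈1.942188
n=2: y≈1.942188, sp=2, e=sp−y≈0.057813; I≈2.432813, D=e−e_prev≈-0.317188; u=5/4·0.057813+3/2·2.432813+1/2·(-0.317188)≈3.562891; next y=7/10·1.942188+1/4·3.562891≈2.250254
n=3: y≈2.250254, sp=2, e=sp−y≈-0.250254; I≈2.182559, D=e−e_prev≈-0.308066; u=5/4·(-0.250254)+3/2·2.182559+1/2·(-0.308066)≈2.806987; next y=7/10·2.250254+1/4·2.806987≈2.276925
n=4: y≈2.276925, sp=2, e=sp−y≈-0.276925; I≈1.905634, D=e−e_prev≈-0.026671; u=5/4·(-0.276925)+3/2·1.905634+1/2·(-0.026671)≈2.498960; next y=7/10·2.276925+1/4·2.498960≈2.218587
n=5: y≈2.218587, sp=2, e=sp−y≈-0.218587; I≈1.687047, D=e−e_prev≈0.058337; u=5/4·(-0.218587)+3/2·1.687047+1/2·0.058337≈2.286505; next y=7/10·2.218587+1/4·2.286505≈2.124637
n=6: y≈2.124637, sp=2, e=sp−y≈-0.124637; I≈1.562410, D=e−e_prev≈0.093950; u=5/4·(-0.124637)+3/2·1.562410+1/2·0.093950≈2.234793; next y=7/10·2.124637+1/4·2.234793≈2.045944

0 2 6.500 0.000
1 2 3.219 1.625
2 2 3.563 1.942
3 2 2.807 2.250
4 2 2.499 2.277
5 2 2.287 2.219
6 2 2.235 2.125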